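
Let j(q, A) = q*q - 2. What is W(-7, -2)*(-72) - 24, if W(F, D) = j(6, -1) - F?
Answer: -2976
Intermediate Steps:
j(q, A) = -2 + q² (j(q, A) = q² - 2 = -2 + q²)
W(F, D) = 34 - F (W(F, D) = (-2 + 6²) - F = (-2 + 36) - F = 34 - F)
W(-7, -2)*(-72) - 24 = (34 - 1*(-7))*(-72) - 24 = (34 + 7)*(-72) - 24 = 41*(-72) - 24 = -2952 - 24 = -2976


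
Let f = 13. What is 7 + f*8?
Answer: 111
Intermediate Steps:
7 + f*8 = 7 + 13*8 = 7 + 104 = 111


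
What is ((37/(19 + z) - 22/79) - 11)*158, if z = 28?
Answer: -77908/47 ≈ -1657.6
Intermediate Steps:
((37/(19 + z) - 22/79) - 11)*158 = ((37/(19 + 28) - 22/79) - 11)*158 = ((37/47 - 22*1/79) - 11)*158 = ((37*(1/47) - 22/79) - 11)*158 = ((37/47 - 22/79) - 11)*158 = (1889/3713 - 11)*158 = -38954/3713*158 = -77908/47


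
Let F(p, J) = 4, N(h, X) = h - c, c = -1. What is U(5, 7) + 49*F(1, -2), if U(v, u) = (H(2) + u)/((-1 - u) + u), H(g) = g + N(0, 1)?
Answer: 186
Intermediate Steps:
N(h, X) = 1 + h (N(h, X) = h - 1*(-1) = h + 1 = 1 + h)
H(g) = 1 + g (H(g) = g + (1 + 0) = g + 1 = 1 + g)
U(v, u) = -3 - u (U(v, u) = ((1 + 2) + u)/((-1 - u) + u) = (3 + u)/(-1) = (3 + u)*(-1) = -3 - u)
U(5, 7) + 49*F(1, -2) = (-3 - 1*7) + 49*4 = (-3 - 7) + 196 = -10 + 196 = 186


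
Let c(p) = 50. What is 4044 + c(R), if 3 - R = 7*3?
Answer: 4094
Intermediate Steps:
R = -18 (R = 3 - 7*3 = 3 - 1*21 = 3 - 21 = -18)
4044 + c(R) = 4044 + 50 = 4094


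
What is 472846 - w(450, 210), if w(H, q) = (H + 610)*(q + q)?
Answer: 27646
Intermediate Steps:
w(H, q) = 2*q*(610 + H) (w(H, q) = (610 + H)*(2*q) = 2*q*(610 + H))
472846 - w(450, 210) = 472846 - 2*210*(610 + 450) = 472846 - 2*210*1060 = 472846 - 1*445200 = 472846 - 445200 = 27646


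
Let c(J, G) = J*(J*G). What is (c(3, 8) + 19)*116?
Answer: 10556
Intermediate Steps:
c(J, G) = G*J² (c(J, G) = J*(G*J) = G*J²)
(c(3, 8) + 19)*116 = (8*3² + 19)*116 = (8*9 + 19)*116 = (72 + 19)*116 = 91*116 = 10556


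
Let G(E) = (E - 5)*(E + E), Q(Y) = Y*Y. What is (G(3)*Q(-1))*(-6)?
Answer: 72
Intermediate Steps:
Q(Y) = Y**2
G(E) = 2*E*(-5 + E) (G(E) = (-5 + E)*(2*E) = 2*E*(-5 + E))
(G(3)*Q(-1))*(-6) = ((2*3*(-5 + 3))*(-1)**2)*(-6) = ((2*3*(-2))*1)*(-6) = -12*1*(-6) = -12*(-6) = 72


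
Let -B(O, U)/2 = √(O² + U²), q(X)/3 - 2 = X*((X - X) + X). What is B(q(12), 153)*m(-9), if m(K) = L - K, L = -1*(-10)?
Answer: -114*√23917 ≈ -17630.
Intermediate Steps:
q(X) = 6 + 3*X² (q(X) = 6 + 3*(X*((X - X) + X)) = 6 + 3*(X*(0 + X)) = 6 + 3*(X*X) = 6 + 3*X²)
L = 10
B(O, U) = -2*√(O² + U²)
m(K) = 10 - K
B(q(12), 153)*m(-9) = (-2*√((6 + 3*12²)² + 153²))*(10 - 1*(-9)) = (-2*√((6 + 3*144)² + 23409))*(10 + 9) = -2*√((6 + 432)² + 23409)*19 = -2*√(438² + 23409)*19 = -2*√(191844 + 23409)*19 = -6*√23917*19 = -114*√23917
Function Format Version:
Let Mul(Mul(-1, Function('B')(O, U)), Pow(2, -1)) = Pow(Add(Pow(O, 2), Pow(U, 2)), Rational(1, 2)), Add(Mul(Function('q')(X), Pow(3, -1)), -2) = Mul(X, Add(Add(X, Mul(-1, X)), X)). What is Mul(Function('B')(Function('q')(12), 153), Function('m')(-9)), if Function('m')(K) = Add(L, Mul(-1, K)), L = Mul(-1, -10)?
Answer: Mul(-114, Pow(23917, Rational(1, 2))) ≈ -17630.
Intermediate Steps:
Function('q')(X) = Add(6, Mul(3, Pow(X, 2))) (Function('q')(X) = Add(6, Mul(3, Mul(X, Add(Add(X, Mul(-1, X)), X)))) = Add(6, Mul(3, Mul(X, Add(0, X)))) = Add(6, Mul(3, Mul(X, X))) = Add(6, Mul(3, Pow(X, 2))))
L = 10
Function('B')(O, U) = Mul(-2, Pow(Add(Pow(O, 2), Pow(U, 2)), Rational(1, 2)))
Function('m')(K) = Add(10, Mul(-1, K))
Mul(Function('B')(Function('q')(12), 153), Function('m')(-9)) = Mul(Mul(-2, Pow(Add(Pow(Add(6, Mul(3, Pow(12, 2))), 2), Pow(153, 2)), Rational(1, 2))), Add(10, Mul(-1, -9))) = Mul(Mul(-2, Pow(Add(Pow(Add(6, Mul(3, 144)), 2), 23409), Rational(1, 2))), Add(10, 9)) = Mul(Mul(-2, Pow(Add(Pow(Add(6, 432), 2), 23409), Rational(1, 2))), 19) = Mul(Mul(-2, Pow(Add(Pow(438, 2), 23409), Rational(1, 2))), 19) = Mul(Mul(-2, Pow(Add(191844, 23409), Rational(1, 2))), 19) = Mul(Mul(-2, Pow(215253, Rational(1, 2))), 19) = Mul(Mul(-2, Mul(3, Pow(23917, Rational(1, 2)))), 19) = Mul(Mul(-6, Pow(23917, Rational(1, 2))), 19) = Mul(-114, Pow(23917, Rational(1, 2)))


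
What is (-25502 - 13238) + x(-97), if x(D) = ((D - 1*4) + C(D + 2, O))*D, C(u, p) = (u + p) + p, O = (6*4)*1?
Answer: -24384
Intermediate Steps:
O = 24 (O = 24*1 = 24)
C(u, p) = u + 2*p (C(u, p) = (p + u) + p = u + 2*p)
x(D) = D*(46 + 2*D) (x(D) = ((D - 1*4) + ((D + 2) + 2*24))*D = ((D - 4) + ((2 + D) + 48))*D = ((-4 + D) + (50 + D))*D = (46 + 2*D)*D = D*(46 + 2*D))
(-25502 - 13238) + x(-97) = (-25502 - 13238) + 2*(-97)*(23 - 97) = -38740 + 2*(-97)*(-74) = -38740 + 14356 = -24384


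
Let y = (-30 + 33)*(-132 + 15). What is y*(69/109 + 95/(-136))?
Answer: 340821/14824 ≈ 22.991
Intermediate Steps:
y = -351 (y = 3*(-117) = -351)
y*(69/109 + 95/(-136)) = -351*(69/109 + 95/(-136)) = -351*(69*(1/109) + 95*(-1/136)) = -351*(69/109 - 95/136) = -351*(-971/14824) = 340821/14824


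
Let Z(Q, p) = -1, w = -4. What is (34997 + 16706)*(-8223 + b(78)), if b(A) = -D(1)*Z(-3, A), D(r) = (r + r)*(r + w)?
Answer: -425463987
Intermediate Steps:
D(r) = 2*r*(-4 + r) (D(r) = (r + r)*(r - 4) = (2*r)*(-4 + r) = 2*r*(-4 + r))
b(A) = -6 (b(A) = -2*1*(-4 + 1)*(-1) = -2*1*(-3)*(-1) = -(-6)*(-1) = -1*6 = -6)
(34997 + 16706)*(-8223 + b(78)) = (34997 + 16706)*(-8223 - 6) = 51703*(-8229) = -425463987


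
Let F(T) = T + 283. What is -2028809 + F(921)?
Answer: -2027605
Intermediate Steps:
F(T) = 283 + T
-2028809 + F(921) = -2028809 + (283 + 921) = -2028809 + 1204 = -2027605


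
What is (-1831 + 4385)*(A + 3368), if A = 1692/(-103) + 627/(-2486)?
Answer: 99621376357/11639 ≈ 8.5593e+6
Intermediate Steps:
A = -388263/23278 (A = 1692*(-1/103) + 627*(-1/2486) = -1692/103 - 57/226 = -388263/23278 ≈ -16.679)
(-1831 + 4385)*(A + 3368) = (-1831 + 4385)*(-388263/23278 + 3368) = 2554*(78012041/23278) = 99621376357/11639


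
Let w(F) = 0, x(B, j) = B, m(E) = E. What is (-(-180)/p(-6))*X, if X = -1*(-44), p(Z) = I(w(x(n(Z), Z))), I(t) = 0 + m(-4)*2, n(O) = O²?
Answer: -990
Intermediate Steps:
I(t) = -8 (I(t) = 0 - 4*2 = 0 - 8 = -8)
p(Z) = -8
X = 44
(-(-180)/p(-6))*X = -(-180)/(-8)*44 = -(-180)*(-1)/8*44 = -36*5/8*44 = -45/2*44 = -990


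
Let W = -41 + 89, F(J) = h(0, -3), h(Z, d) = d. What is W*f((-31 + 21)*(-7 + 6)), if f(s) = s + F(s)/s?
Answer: 2328/5 ≈ 465.60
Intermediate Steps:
F(J) = -3
W = 48
f(s) = s - 3/s
W*f((-31 + 21)*(-7 + 6)) = 48*((-31 + 21)*(-7 + 6) - 3*1/((-31 + 21)*(-7 + 6))) = 48*(-10*(-1) - 3/((-10*(-1)))) = 48*(10 - 3/10) = 48*(97/10) = 2328/5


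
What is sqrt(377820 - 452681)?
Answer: I*sqrt(74861) ≈ 273.61*I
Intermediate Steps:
sqrt(377820 - 452681) = sqrt(-74861) = I*sqrt(74861)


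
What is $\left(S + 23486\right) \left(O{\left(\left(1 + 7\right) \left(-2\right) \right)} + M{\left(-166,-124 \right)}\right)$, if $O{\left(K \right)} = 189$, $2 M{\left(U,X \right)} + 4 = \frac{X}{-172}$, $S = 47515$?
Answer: $\frac{1144039113}{86} \approx 1.3303 \cdot 10^{7}$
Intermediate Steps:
$M{\left(U,X \right)} = -2 - \frac{X}{344}$ ($M{\left(U,X \right)} = -2 + \frac{X \frac{1}{-172}}{2} = -2 + \frac{X \left(- \frac{1}{172}\right)}{2} = -2 + \frac{\left(- \frac{1}{172}\right) X}{2} = -2 - \frac{X}{344}$)
$\left(S + 23486\right) \left(O{\left(\left(1 + 7\right) \left(-2\right) \right)} + M{\left(-166,-124 \right)}\right) = \left(47515 + 23486\right) \left(189 - \frac{141}{86}\right) = 71001 \left(189 + \left(-2 + \frac{31}{86}\right)\right) = 71001 \left(189 - \frac{141}{86}\right) = 71001 \cdot \frac{16113}{86} = \frac{1144039113}{86}$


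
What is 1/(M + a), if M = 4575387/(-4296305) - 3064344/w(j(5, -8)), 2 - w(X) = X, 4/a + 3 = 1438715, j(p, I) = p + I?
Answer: -1545286389790/947059461028678633 ≈ -1.6317e-6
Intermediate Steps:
j(p, I) = I + p
a = 1/359678 (a = 4/(-3 + 1438715) = 4/1438712 = 4*(1/1438712) = 1/359678 ≈ 2.7803e-6)
w(X) = 2 - X
M = -2633075865171/4296305 (M = 4575387/(-4296305) - 3064344/(2 - (-8 + 5)) = 4575387*(-1/4296305) - 3064344/(2 - 1*(-3)) = -4575387/4296305 - 3064344/(2 + 3) = -4575387/4296305 - 3064344/5 = -2633075865171/4296305 ≈ -6.1287e+5)
1/(M + a) = 1/(-2633075865171/4296305 + 1/359678) = 1/(-947059461028678633/1545286389790) = -1545286389790/947059461028678633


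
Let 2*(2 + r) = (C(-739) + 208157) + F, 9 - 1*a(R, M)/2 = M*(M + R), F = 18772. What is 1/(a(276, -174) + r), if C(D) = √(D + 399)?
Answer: 595906/88775990549 - 4*I*√85/88775990549 ≈ 6.7125e-6 - 4.1541e-10*I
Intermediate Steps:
a(R, M) = 18 - 2*M*(M + R)
C(D) = √(399 + D)
r = 226925/2 + I*√85 (r = -2 + ((√(399 - 739) + 208157) + 18772)/2 = -2 + ((√(-340) + 208157) + 18772)/2 = -2 + ((2*I*√85 + 208157) + 18772)/2 = -2 + ((208157 + 2*I*√85) + 18772)/2 = -2 + (226929 + 2*I*√85)/2 = -2 + (226929/2 + I*√85) = 226925/2 + I*√85 ≈ 1.1346e+5 + 9.2195*I)
1/(a(276, -174) + r) = 1/((18 - 2*(-174)² - 2*(-174)*276) + (226925/2 + I*√85)) = 1/((18 - 2*30276 + 96048) + (226925/2 + I*√85)) = 1/((18 - 60552 + 96048) + (226925/2 + I*√85)) = 1/(35514 + (226925/2 + I*√85)) = 1/(297953/2 + I*√85)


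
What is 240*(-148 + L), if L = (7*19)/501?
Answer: -5921200/167 ≈ -35456.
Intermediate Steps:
L = 133/501 (L = 133*(1/501) = 133/501 ≈ 0.26547)
240*(-148 + L) = 240*(-148 + 133/501) = 240*(-74015/501) = -5921200/167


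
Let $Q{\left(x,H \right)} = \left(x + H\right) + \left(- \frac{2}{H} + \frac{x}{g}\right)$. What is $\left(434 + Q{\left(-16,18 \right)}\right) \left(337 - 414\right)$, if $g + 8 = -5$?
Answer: $- \frac{3938011}{117} \approx -33658.0$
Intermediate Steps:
$g = -13$ ($g = -8 - 5 = -13$)
$Q{\left(x,H \right)} = H - \frac{2}{H} + \frac{12 x}{13}$ ($Q{\left(x,H \right)} = \left(x + H\right) + \left(- \frac{2}{H} + \frac{x}{-13}\right) = \left(H + x\right) + \left(- \frac{2}{H} + x \left(- \frac{1}{13}\right)\right) = \left(H + x\right) - \left(\frac{2}{H} + \frac{x}{13}\right) = H - \frac{2}{H} + \frac{12 x}{13}$)
$\left(434 + Q{\left(-16,18 \right)}\right) \left(337 - 414\right) = \left(434 + \left(18 - \frac{2}{18} + \frac{12}{13} \left(-16\right)\right)\right) \left(337 - 414\right) = \left(434 - - \frac{365}{117}\right) \left(-77\right) = \left(434 + \frac{365}{117}\right) \left(-77\right) = \frac{51143}{117} \left(-77\right) = - \frac{3938011}{117}$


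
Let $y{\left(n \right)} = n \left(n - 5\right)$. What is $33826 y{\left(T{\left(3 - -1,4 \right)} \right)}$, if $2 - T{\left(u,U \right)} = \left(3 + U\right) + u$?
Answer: $4262076$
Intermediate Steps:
$T{\left(u,U \right)} = -1 - U - u$ ($T{\left(u,U \right)} = 2 - \left(\left(3 + U\right) + u\right) = 2 - \left(3 + U + u\right) = -1 - U - u$)
$y{\left(n \right)} = n \left(-5 + n\right)$
$33826 y{\left(T{\left(3 - -1,4 \right)} \right)} = 33826 \left(-1 - 4 - \left(3 - -1\right)\right) \left(-5 - \left(8 + 1\right)\right) = 33826 \left(-1 - 4 - \left(3 + 1\right)\right) \left(-5 - 9\right) = 33826 \left(-1 - 4 - 4\right) \left(-5 - 9\right) = 33826 \left(- 9 \left(-5 - 9\right)\right) = 33826 \left(\left(-9\right) \left(-14\right)\right) = 33826 \cdot 126 = 4262076$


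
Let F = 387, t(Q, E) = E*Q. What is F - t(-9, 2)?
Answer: 405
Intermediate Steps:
F - t(-9, 2) = 387 - 2*(-9) = 387 - 1*(-18) = 387 + 18 = 405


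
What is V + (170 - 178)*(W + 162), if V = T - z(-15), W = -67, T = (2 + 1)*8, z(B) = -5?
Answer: -731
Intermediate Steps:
T = 24 (T = 3*8 = 24)
V = 29 (V = 24 - 1*(-5) = 24 + 5 = 29)
V + (170 - 178)*(W + 162) = 29 + (170 - 178)*(-67 + 162) = 29 - 8*95 = 29 - 760 = -731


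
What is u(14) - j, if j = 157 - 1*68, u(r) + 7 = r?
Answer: -82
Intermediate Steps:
u(r) = -7 + r
j = 89 (j = 157 - 68 = 89)
u(14) - j = (-7 + 14) - 1*89 = 7 - 89 = -82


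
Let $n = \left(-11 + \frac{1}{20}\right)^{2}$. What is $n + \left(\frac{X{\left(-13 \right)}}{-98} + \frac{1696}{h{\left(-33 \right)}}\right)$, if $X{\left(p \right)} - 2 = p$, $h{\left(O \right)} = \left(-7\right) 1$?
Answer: $- \frac{2396511}{19600} \approx -122.27$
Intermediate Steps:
$h{\left(O \right)} = -7$
$X{\left(p \right)} = 2 + p$
$n = \frac{47961}{400}$ ($n = \left(-11 + \frac{1}{20}\right)^{2} = \left(- \frac{219}{20}\right)^{2} = \frac{47961}{400} \approx 119.9$)
$n + \left(\frac{X{\left(-13 \right)}}{-98} + \frac{1696}{h{\left(-33 \right)}}\right) = \frac{47961}{400} + \left(\frac{2 - 13}{-98} + \frac{1696}{-7}\right) = \frac{47961}{400} + \left(\left(-11\right) \left(- \frac{1}{98}\right) + 1696 \left(- \frac{1}{7}\right)\right) = \frac{47961}{400} + \left(\frac{11}{98} - \frac{1696}{7}\right) = \frac{47961}{400} - \frac{23733}{98} = - \frac{2396511}{19600}$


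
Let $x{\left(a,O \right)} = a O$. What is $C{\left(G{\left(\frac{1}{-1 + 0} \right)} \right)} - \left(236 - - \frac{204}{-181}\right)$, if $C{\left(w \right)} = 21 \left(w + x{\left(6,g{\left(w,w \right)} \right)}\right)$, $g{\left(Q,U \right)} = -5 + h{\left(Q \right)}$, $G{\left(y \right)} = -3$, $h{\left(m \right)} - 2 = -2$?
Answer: $- \frac{167945}{181} \approx -927.87$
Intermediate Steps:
$h{\left(m \right)} = 0$ ($h{\left(m \right)} = 2 - 2 = 0$)
$g{\left(Q,U \right)} = -5$ ($g{\left(Q,U \right)} = -5 + 0 = -5$)
$x{\left(a,O \right)} = O a$
$C{\left(w \right)} = -630 + 21 w$ ($C{\left(w \right)} = 21 \left(w - 30\right) = 21 \left(-30 + w\right) = -630 + 21 w$)
$C{\left(G{\left(\frac{1}{-1 + 0} \right)} \right)} - \left(236 - - \frac{204}{-181}\right) = \left(-630 + 21 \left(-3\right)\right) - \left(236 - - \frac{204}{-181}\right) = \left(-630 - 63\right) - \left(236 - \left(-204\right) \left(- \frac{1}{181}\right)\right) = -693 - \left(236 - \frac{204}{181}\right) = -693 - \frac{42512}{181} = - \frac{167945}{181}$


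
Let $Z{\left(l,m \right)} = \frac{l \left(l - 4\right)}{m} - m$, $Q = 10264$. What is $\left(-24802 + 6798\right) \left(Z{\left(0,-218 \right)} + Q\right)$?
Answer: $-188717928$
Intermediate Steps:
$Z{\left(l,m \right)} = - m + \frac{l \left(-4 + l\right)}{m}$ ($Z{\left(l,m \right)} = \frac{l \left(-4 + l\right)}{m} - m = - m + \frac{l \left(-4 + l\right)}{m}$)
$\left(-24802 + 6798\right) \left(Z{\left(0,-218 \right)} + Q\right) = \left(-24802 + 6798\right) \left(\frac{0^{2} - \left(-218\right)^{2} - 0}{-218} + 10264\right) = - 18004 \left(- \frac{0 - 47524 + 0}{218} + 10264\right) = - 18004 \left(\left(- \frac{1}{218}\right) \left(-47524\right) + 10264\right) = - 18004 \left(218 + 10264\right) = \left(-18004\right) 10482 = -188717928$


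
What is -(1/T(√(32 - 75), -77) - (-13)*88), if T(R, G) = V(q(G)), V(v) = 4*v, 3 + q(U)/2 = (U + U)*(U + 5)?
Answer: -101449921/88680 ≈ -1144.0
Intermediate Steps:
q(U) = -6 + 4*U*(5 + U) (q(U) = -6 + 2*((U + U)*(U + 5)) = -6 + 2*((2*U)*(5 + U)) = -6 + 2*(2*U*(5 + U)) = -6 + 4*U*(5 + U))
T(R, G) = -24 + 16*G² + 80*G (T(R, G) = 4*(-6 + 4*G² + 20*G) = -24 + 16*G² + 80*G)
-(1/T(√(32 - 75), -77) - (-13)*88) = -(1/(-24 + 16*(-77)² + 80*(-77)) - (-13)*88) = -(1/(-24 + 16*5929 - 6160) - 1*(-1144)) = -(1/(-24 + 94864 - 6160) + 1144) = -(1/88680 + 1144) = -1*101449921/88680 = -101449921/88680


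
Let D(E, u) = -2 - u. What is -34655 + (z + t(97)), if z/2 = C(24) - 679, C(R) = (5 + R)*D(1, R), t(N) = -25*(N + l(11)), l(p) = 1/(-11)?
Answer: -439381/11 ≈ -39944.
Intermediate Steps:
l(p) = -1/11
t(N) = 25/11 - 25*N (t(N) = -25*(N - 1/11) = -25*(-1/11 + N) = 25/11 - 25*N)
C(R) = (-2 - R)*(5 + R) (C(R) = (5 + R)*(-2 - R) = (-2 - R)*(5 + R))
z = -2866 (z = 2*(-(2 + 24)*(5 + 24) - 679) = 2*(-1*26*29 - 679) = 2*(-754 - 679) = 2*(-1433) = -2866)
-34655 + (z + t(97)) = -34655 + (-2866 + (25/11 - 25*97)) = -34655 + (-2866 + (25/11 - 2425)) = -34655 + (-2866 - 26650/11) = -34655 - 58176/11 = -439381/11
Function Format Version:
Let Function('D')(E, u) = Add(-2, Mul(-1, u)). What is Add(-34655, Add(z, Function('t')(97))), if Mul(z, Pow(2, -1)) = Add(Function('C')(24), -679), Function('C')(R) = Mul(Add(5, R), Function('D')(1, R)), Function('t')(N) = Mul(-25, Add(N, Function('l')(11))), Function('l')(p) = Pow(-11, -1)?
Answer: Rational(-439381, 11) ≈ -39944.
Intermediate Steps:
Function('l')(p) = Rational(-1, 11)
Function('t')(N) = Add(Rational(25, 11), Mul(-25, N)) (Function('t')(N) = Mul(-25, Add(N, Rational(-1, 11))) = Mul(-25, Add(Rational(-1, 11), N)) = Add(Rational(25, 11), Mul(-25, N)))
Function('C')(R) = Mul(Add(-2, Mul(-1, R)), Add(5, R)) (Function('C')(R) = Mul(Add(5, R), Add(-2, Mul(-1, R))) = Mul(Add(-2, Mul(-1, R)), Add(5, R)))
z = -2866 (z = Mul(2, Add(Mul(-1, Add(2, 24), Add(5, 24)), -679)) = Mul(2, Add(Mul(-1, 26, 29), -679)) = Mul(2, Add(-754, -679)) = Mul(2, -1433) = -2866)
Add(-34655, Add(z, Function('t')(97))) = Add(-34655, Add(-2866, Add(Rational(25, 11), Mul(-25, 97)))) = Add(-34655, Add(-2866, Add(Rational(25, 11), -2425))) = Add(-34655, Add(-2866, Rational(-26650, 11))) = Add(-34655, Rational(-58176, 11)) = Rational(-439381, 11)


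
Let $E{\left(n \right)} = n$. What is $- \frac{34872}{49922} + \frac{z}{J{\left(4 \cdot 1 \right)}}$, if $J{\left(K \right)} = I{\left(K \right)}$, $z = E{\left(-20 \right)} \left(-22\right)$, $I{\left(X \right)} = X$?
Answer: $\frac{2728274}{24961} \approx 109.3$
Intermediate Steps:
$z = 440$ ($z = \left(-20\right) \left(-22\right) = 440$)
$J{\left(K \right)} = K$
$- \frac{34872}{49922} + \frac{z}{J{\left(4 \cdot 1 \right)}} = - \frac{34872}{49922} + \frac{440}{4 \cdot 1} = \left(-34872\right) \frac{1}{49922} + \frac{440}{4} = - \frac{17436}{24961} + 440 \cdot \frac{1}{4} = - \frac{17436}{24961} + 110 = \frac{2728274}{24961}$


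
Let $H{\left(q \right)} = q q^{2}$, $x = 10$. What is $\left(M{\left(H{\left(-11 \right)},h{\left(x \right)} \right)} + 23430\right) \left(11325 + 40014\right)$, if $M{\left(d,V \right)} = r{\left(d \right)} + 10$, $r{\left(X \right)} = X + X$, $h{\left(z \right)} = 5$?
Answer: $1066721742$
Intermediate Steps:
$H{\left(q \right)} = q^{3}$
$r{\left(X \right)} = 2 X$
$M{\left(d,V \right)} = 10 + 2 d$ ($M{\left(d,V \right)} = 2 d + 10 = 10 + 2 d$)
$\left(M{\left(H{\left(-11 \right)},h{\left(x \right)} \right)} + 23430\right) \left(11325 + 40014\right) = \left(\left(10 + 2 \left(-11\right)^{3}\right) + 23430\right) \left(11325 + 40014\right) = \left(\left(10 + 2 \left(-1331\right)\right) + 23430\right) 51339 = \left(\left(10 - 2662\right) + 23430\right) 51339 = \left(-2652 + 23430\right) 51339 = 20778 \cdot 51339 = 1066721742$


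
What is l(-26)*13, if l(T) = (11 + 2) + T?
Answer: -169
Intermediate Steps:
l(T) = 13 + T
l(-26)*13 = (13 - 26)*13 = -13*13 = -169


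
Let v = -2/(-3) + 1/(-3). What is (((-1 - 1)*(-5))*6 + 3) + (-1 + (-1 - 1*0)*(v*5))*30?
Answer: -17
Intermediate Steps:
v = ⅓ (v = -2*(-⅓) + 1*(-⅓) = ⅔ - ⅓ = ⅓ ≈ 0.33333)
(((-1 - 1)*(-5))*6 + 3) + (-1 + (-1 - 1*0)*(v*5))*30 = (((-1 - 1)*(-5))*6 + 3) + (-1 + (-1 - 1*0)*((⅓)*5))*30 = (-2*(-5)*6 + 3) + (-1 + (-1 + 0)*(5/3))*30 = (10*6 + 3) + (-1 - 1*5/3)*30 = (60 + 3) + (-1 - 5/3)*30 = 63 - 8/3*30 = 63 - 80 = -17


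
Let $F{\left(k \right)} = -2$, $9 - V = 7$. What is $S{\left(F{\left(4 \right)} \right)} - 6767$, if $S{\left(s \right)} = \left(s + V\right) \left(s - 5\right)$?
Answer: $-6767$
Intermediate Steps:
$V = 2$ ($V = 9 - 7 = 2$)
$S{\left(s \right)} = \left(-5 + s\right) \left(2 + s\right)$ ($S{\left(s \right)} = \left(s + 2\right) \left(s - 5\right) = \left(2 + s\right) \left(-5 + s\right) = \left(-5 + s\right) \left(2 + s\right)$)
$S{\left(F{\left(4 \right)} \right)} - 6767 = \left(-10 + \left(-2\right)^{2} - -6\right) - 6767 = \left(-10 + 4 + 6\right) - 6767 = 0 - 6767 = -6767$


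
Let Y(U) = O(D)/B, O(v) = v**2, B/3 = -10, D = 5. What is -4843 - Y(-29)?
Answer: -29053/6 ≈ -4842.2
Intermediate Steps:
B = -30 (B = 3*(-10) = -30)
Y(U) = -5/6 (Y(U) = 5**2/(-30) = 25*(-1/30) = -5/6)
-4843 - Y(-29) = -4843 - 1*(-5/6) = -4843 + 5/6 = -29053/6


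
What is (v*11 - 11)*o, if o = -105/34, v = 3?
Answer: -1155/17 ≈ -67.941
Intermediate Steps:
o = -105/34 (o = -105*1/34 = -105/34 ≈ -3.0882)
(v*11 - 11)*o = (3*11 - 11)*(-105/34) = (33 - 11)*(-105/34) = 22*(-105/34) = -1155/17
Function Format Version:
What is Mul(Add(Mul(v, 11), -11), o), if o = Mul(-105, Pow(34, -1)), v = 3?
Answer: Rational(-1155, 17) ≈ -67.941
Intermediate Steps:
o = Rational(-105, 34) (o = Mul(-105, Rational(1, 34)) = Rational(-105, 34) ≈ -3.0882)
Mul(Add(Mul(v, 11), -11), o) = Mul(Add(Mul(3, 11), -11), Rational(-105, 34)) = Mul(Add(33, -11), Rational(-105, 34)) = Mul(22, Rational(-105, 34)) = Rational(-1155, 17)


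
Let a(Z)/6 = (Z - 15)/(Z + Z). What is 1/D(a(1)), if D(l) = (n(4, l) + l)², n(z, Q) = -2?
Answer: 1/1936 ≈ 0.00051653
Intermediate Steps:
a(Z) = 3*(-15 + Z)/Z (a(Z) = 6*((Z - 15)/(Z + Z)) = 6*((-15 + Z)/((2*Z))) = 6*((-15 + Z)*(1/(2*Z))) = 6*((-15 + Z)/(2*Z)) = 3*(-15 + Z)/Z)
D(l) = (-2 + l)²
1/D(a(1)) = 1/((-2 + (3 - 45/1))²) = 1/((-2 + (3 - 45*1))²) = 1/((-2 + (3 - 45))²) = 1/((-2 - 42)²) = 1/((-44)²) = 1/1936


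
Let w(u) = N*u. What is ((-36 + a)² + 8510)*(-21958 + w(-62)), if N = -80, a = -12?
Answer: -183816372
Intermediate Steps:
w(u) = -80*u
((-36 + a)² + 8510)*(-21958 + w(-62)) = ((-36 - 12)² + 8510)*(-21958 - 80*(-62)) = ((-48)² + 8510)*(-21958 + 4960) = (2304 + 8510)*(-16998) = 10814*(-16998) = -183816372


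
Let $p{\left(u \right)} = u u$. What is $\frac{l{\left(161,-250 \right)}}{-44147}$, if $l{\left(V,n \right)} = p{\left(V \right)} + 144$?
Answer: $- \frac{26065}{44147} \approx -0.59041$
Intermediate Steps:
$p{\left(u \right)} = u^{2}$
$l{\left(V,n \right)} = 144 + V^{2}$ ($l{\left(V,n \right)} = V^{2} + 144 = 144 + V^{2}$)
$\frac{l{\left(161,-250 \right)}}{-44147} = \frac{144 + 161^{2}}{-44147} = \left(144 + 25921\right) \left(- \frac{1}{44147}\right) = 26065 \left(- \frac{1}{44147}\right) = - \frac{26065}{44147}$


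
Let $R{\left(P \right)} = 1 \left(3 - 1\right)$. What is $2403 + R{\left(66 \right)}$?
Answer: $2405$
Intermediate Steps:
$R{\left(P \right)} = 2$ ($R{\left(P \right)} = 1 \cdot 2 = 2$)
$2403 + R{\left(66 \right)} = 2403 + 2 = 2405$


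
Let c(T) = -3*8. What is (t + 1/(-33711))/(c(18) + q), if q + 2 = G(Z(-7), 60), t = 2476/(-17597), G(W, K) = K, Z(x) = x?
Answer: -83486033/20169223878 ≈ -0.0041393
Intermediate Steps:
t = -2476/17597 (t = 2476*(-1/17597) = -2476/17597 ≈ -0.14071)
q = 58 (q = -2 + 60 = 58)
c(T) = -24
(t + 1/(-33711))/(c(18) + q) = (-2476/17597 + 1/(-33711))/(-24 + 58) = (-2476/17597 - 1/33711)/34 = -83486033/593212467*1/34 = -83486033/20169223878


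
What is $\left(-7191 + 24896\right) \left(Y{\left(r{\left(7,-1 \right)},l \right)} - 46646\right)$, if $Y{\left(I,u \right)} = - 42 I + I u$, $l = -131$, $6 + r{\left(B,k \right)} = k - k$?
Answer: $-807489640$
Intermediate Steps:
$r{\left(B,k \right)} = -6$ ($r{\left(B,k \right)} = -6 + \left(k - k\right) = -6 + 0 = -6$)
$\left(-7191 + 24896\right) \left(Y{\left(r{\left(7,-1 \right)},l \right)} - 46646\right) = \left(-7191 + 24896\right) \left(- 6 \left(-42 - 131\right) - 46646\right) = 17705 \left(\left(-6\right) \left(-173\right) - 46646\right) = 17705 \left(1038 - 46646\right) = 17705 \left(-45608\right) = -807489640$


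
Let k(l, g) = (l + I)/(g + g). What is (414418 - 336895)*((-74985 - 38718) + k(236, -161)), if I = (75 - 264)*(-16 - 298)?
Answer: -1421459712402/161 ≈ -8.8289e+9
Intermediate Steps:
I = 59346 (I = -189*(-314) = 59346)
k(l, g) = (59346 + l)/(2*g) (k(l, g) = (l + 59346)/(g + g) = (59346 + l)/((2*g)) = (59346 + l)*(1/(2*g)) = (59346 + l)/(2*g))
(414418 - 336895)*((-74985 - 38718) + k(236, -161)) = (414418 - 336895)*((-74985 - 38718) + (1/2)*(59346 + 236)/(-161)) = 77523*(-113703 + (1/2)*(-1/161)*59582) = 77523*(-113703 - 29791/161) = 77523*(-18335974/161) = -1421459712402/161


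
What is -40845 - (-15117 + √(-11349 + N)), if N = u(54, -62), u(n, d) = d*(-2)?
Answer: -25728 - 5*I*√449 ≈ -25728.0 - 105.95*I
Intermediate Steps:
u(n, d) = -2*d
N = 124 (N = -2*(-62) = 124)
-40845 - (-15117 + √(-11349 + N)) = -40845 - (-15117 + √(-11349 + 124)) = -40845 - (-15117 + √(-11225)) = -40845 - (-15117 + 5*I*√449) = -40845 + (15117 - 5*I*√449) = -25728 - 5*I*√449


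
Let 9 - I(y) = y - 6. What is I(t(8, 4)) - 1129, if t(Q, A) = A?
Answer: -1118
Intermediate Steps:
I(y) = 15 - y (I(y) = 9 - (y - 6) = 9 - (-6 + y) = 9 + (6 - y) = 15 - y)
I(t(8, 4)) - 1129 = (15 - 1*4) - 1129 = (15 - 4) - 1129 = 11 - 1129 = -1118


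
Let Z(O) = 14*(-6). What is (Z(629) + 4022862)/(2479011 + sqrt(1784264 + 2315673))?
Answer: 4986255456279/3072745719092 - 2011389*sqrt(4099937)/3072745719092 ≈ 1.6214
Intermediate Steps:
Z(O) = -84
(Z(629) + 4022862)/(2479011 + sqrt(1784264 + 2315673)) = (-84 + 4022862)/(2479011 + sqrt(1784264 + 2315673)) = 4022778/(2479011 + sqrt(4099937))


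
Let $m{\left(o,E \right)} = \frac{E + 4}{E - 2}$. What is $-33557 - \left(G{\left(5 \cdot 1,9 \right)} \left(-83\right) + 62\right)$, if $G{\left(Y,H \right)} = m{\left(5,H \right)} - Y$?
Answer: $- \frac{237159}{7} \approx -33880.0$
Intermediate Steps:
$m{\left(o,E \right)} = \frac{4 + E}{-2 + E}$
$G{\left(Y,H \right)} = - Y + \frac{4 + H}{-2 + H}$ ($G{\left(Y,H \right)} = \frac{4 + H}{-2 + H} - Y = - Y + \frac{4 + H}{-2 + H}$)
$-33557 - \left(G{\left(5 \cdot 1,9 \right)} \left(-83\right) + 62\right) = -33557 - \left(\frac{4 + 9 - 5 \cdot 1 \left(-2 + 9\right)}{-2 + 9} \left(-83\right) + 62\right) = -33557 - \left(\frac{4 + 9 - 5 \cdot 7}{7} \left(-83\right) + 62\right) = -33557 - \left(\frac{4 + 9 - 35}{7} \left(-83\right) + 62\right) = -33557 - \left(\frac{1}{7} \left(-22\right) \left(-83\right) + 62\right) = -33557 - \left(\left(- \frac{22}{7}\right) \left(-83\right) + 62\right) = -33557 - \left(\frac{1826}{7} + 62\right) = -33557 - \frac{2260}{7} = - \frac{237159}{7}$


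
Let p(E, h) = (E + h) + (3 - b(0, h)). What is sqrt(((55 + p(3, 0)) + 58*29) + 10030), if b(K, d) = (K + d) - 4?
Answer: sqrt(11777) ≈ 108.52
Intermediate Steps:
b(K, d) = -4 + K + d
p(E, h) = 7 + E (p(E, h) = (E + h) + (3 - (-4 + 0 + h)) = (E + h) + (3 - (-4 + h)) = (E + h) + (3 + (4 - h)) = (E + h) + (7 - h) = 7 + E)
sqrt(((55 + p(3, 0)) + 58*29) + 10030) = sqrt(((55 + (7 + 3)) + 58*29) + 10030) = sqrt(((55 + 10) + 1682) + 10030) = sqrt((65 + 1682) + 10030) = sqrt(1747 + 10030) = sqrt(11777)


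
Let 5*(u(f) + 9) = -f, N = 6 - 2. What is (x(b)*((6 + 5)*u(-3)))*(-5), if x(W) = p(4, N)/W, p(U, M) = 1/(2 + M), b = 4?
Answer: 77/4 ≈ 19.250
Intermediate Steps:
N = 4
u(f) = -9 - f/5 (u(f) = -9 + (-f)/5 = -9 - f/5)
x(W) = 1/(6*W) (x(W) = 1/((2 + 4)*W) = 1/(6*W))
(x(b)*((6 + 5)*u(-3)))*(-5) = (((1/6)/4)*((6 + 5)*(-9 - 1/5*(-3))))*(-5) = (((1/6)*(1/4))*(11*(-9 + 3/5)))*(-5) = ((11*(-42/5))/24)*(-5) = ((1/24)*(-462/5))*(-5) = -77/20*(-5) = 77/4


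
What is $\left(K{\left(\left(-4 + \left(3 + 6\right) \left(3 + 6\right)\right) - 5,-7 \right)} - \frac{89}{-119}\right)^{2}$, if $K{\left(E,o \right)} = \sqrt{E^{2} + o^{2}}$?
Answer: $\frac{74112434}{14161} + \frac{178 \sqrt{5233}}{119} \approx 5341.8$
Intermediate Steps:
$\left(K{\left(\left(-4 + \left(3 + 6\right) \left(3 + 6\right)\right) - 5,-7 \right)} - \frac{89}{-119}\right)^{2} = \left(\sqrt{\left(\left(-4 + \left(3 + 6\right) \left(3 + 6\right)\right) - 5\right)^{2} + \left(-7\right)^{2}} - \frac{89}{-119}\right)^{2} = \left(\sqrt{\left(\left(-4 + 9 \cdot 9\right) - 5\right)^{2} + 49} - - \frac{89}{119}\right)^{2} = \left(\sqrt{\left(\left(-4 + 81\right) - 5\right)^{2} + 49} + \frac{89}{119}\right)^{2} = \left(\sqrt{\left(77 - 5\right)^{2} + 49} + \frac{89}{119}\right)^{2} = \left(\sqrt{72^{2} + 49} + \frac{89}{119}\right)^{2} = \left(\sqrt{5184 + 49} + \frac{89}{119}\right)^{2} = \left(\sqrt{5233} + \frac{89}{119}\right)^{2} = \left(\frac{89}{119} + \sqrt{5233}\right)^{2}$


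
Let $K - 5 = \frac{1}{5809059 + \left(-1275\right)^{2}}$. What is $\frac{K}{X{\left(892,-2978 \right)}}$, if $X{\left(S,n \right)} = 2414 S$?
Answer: $\frac{37173421}{16009015840992} \approx 2.322 \cdot 10^{-6}$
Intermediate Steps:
$K = \frac{37173421}{7434684}$ ($K = 5 + \frac{1}{5809059 + \left(-1275\right)^{2}} = 5 + \frac{1}{5809059 + 1625625} = 5 + \frac{1}{7434684} = \frac{37173421}{7434684} \approx 5.0$)
$\frac{K}{X{\left(892,-2978 \right)}} = \frac{37173421}{7434684 \cdot 2414 \cdot 892} = \frac{37173421}{7434684 \cdot 2153288} = \frac{37173421}{7434684} \cdot \frac{1}{2153288} = \frac{37173421}{16009015840992}$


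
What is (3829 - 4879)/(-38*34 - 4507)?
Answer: 350/1933 ≈ 0.18107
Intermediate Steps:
(3829 - 4879)/(-38*34 - 4507) = -1050/(-1292 - 4507) = -1050/(-5799) = -1050*(-1/5799) = 350/1933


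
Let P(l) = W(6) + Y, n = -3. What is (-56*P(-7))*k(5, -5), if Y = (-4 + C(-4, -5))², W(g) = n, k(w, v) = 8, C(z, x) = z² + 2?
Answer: -86464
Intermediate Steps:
C(z, x) = 2 + z²
W(g) = -3
Y = 196 (Y = (-4 + (2 + (-4)²))² = (-4 + (2 + 16))² = (-4 + 18)² = 14² = 196)
P(l) = 193 (P(l) = -3 + 196 = 193)
(-56*P(-7))*k(5, -5) = -56*193*8 = -10808*8 = -86464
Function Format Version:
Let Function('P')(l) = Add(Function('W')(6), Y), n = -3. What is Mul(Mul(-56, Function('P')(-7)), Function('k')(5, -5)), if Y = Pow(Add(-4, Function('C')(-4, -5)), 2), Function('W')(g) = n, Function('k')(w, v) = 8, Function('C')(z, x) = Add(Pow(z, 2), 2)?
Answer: -86464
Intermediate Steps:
Function('C')(z, x) = Add(2, Pow(z, 2))
Function('W')(g) = -3
Y = 196 (Y = Pow(Add(-4, Add(2, Pow(-4, 2))), 2) = Pow(Add(-4, Add(2, 16)), 2) = Pow(Add(-4, 18), 2) = Pow(14, 2) = 196)
Function('P')(l) = 193 (Function('P')(l) = Add(-3, 196) = 193)
Mul(Mul(-56, Function('P')(-7)), Function('k')(5, -5)) = Mul(Mul(-56, 193), 8) = Mul(-10808, 8) = -86464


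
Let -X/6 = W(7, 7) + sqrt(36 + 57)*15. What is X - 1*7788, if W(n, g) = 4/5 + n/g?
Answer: -38994/5 - 90*sqrt(93) ≈ -8666.7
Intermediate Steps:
W(n, g) = 4/5 + n/g (W(n, g) = 4*(1/5) + n/g = 4/5 + n/g)
X = -54/5 - 90*sqrt(93) (X = -6*((4/5 + 7/7) + sqrt(36 + 57)*15) = -6*((4/5 + 7*(1/7)) + sqrt(93)*15) = -6*((4/5 + 1) + 15*sqrt(93)) = -6*(9/5 + 15*sqrt(93)) = -54/5 - 90*sqrt(93) ≈ -878.73)
X - 1*7788 = (-54/5 - 90*sqrt(93)) - 1*7788 = (-54/5 - 90*sqrt(93)) - 7788 = -38994/5 - 90*sqrt(93)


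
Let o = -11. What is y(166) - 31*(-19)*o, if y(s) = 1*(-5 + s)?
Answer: -6318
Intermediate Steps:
y(s) = -5 + s
y(166) - 31*(-19)*o = (-5 + 166) - 31*(-19)*(-11) = 161 - (-589)*(-11) = 161 - 1*6479 = 161 - 6479 = -6318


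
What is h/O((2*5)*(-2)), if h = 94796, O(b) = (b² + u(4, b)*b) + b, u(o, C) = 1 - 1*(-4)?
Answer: 23699/70 ≈ 338.56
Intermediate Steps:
u(o, C) = 5 (u(o, C) = 1 + 4 = 5)
O(b) = b² + 6*b (O(b) = (b² + 5*b) + b = b² + 6*b)
h/O((2*5)*(-2)) = 94796/((((2*5)*(-2))*(6 + (2*5)*(-2)))) = 94796/(((10*(-2))*(6 + 10*(-2)))) = 94796/((-20*(6 - 20))) = 94796/((-20*(-14))) = 94796/280 = 94796*(1/280) = 23699/70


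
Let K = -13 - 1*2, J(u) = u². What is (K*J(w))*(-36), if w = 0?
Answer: 0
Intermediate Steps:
K = -15 (K = -13 - 2 = -15)
(K*J(w))*(-36) = -15*0²*(-36) = -15*0*(-36) = 0*(-36) = 0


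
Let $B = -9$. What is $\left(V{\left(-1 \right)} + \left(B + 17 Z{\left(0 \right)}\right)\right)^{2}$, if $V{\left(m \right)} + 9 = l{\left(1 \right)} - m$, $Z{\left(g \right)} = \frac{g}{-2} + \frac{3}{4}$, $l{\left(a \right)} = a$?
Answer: $\frac{169}{16} \approx 10.563$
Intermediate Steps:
$Z{\left(g \right)} = \frac{3}{4} - \frac{g}{2}$ ($Z{\left(g \right)} = g \left(- \frac{1}{2}\right) + 3 \cdot \frac{1}{4} = - \frac{g}{2} + \frac{3}{4} = \frac{3}{4} - \frac{g}{2}$)
$V{\left(m \right)} = -8 - m$ ($V{\left(m \right)} = -9 - \left(-1 + m\right) = -8 - m$)
$\left(V{\left(-1 \right)} + \left(B + 17 Z{\left(0 \right)}\right)\right)^{2} = \left(\left(-8 - -1\right) - \left(9 - 17 \left(\frac{3}{4} - 0\right)\right)\right)^{2} = \left(\left(-8 + 1\right) - \left(9 - 17 \left(\frac{3}{4} + 0\right)\right)\right)^{2} = \left(-7 + \left(-9 + 17 \cdot \frac{3}{4}\right)\right)^{2} = \left(-7 + \left(-9 + \frac{51}{4}\right)\right)^{2} = \left(-7 + \frac{15}{4}\right)^{2} = \left(- \frac{13}{4}\right)^{2} = \frac{169}{16}$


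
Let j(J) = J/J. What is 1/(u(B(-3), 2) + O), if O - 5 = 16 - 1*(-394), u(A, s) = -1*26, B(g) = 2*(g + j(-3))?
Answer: 1/389 ≈ 0.0025707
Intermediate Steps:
j(J) = 1
B(g) = 2 + 2*g (B(g) = 2*(g + 1) = 2*(1 + g) = 2 + 2*g)
u(A, s) = -26
O = 415 (O = 5 + (16 - 1*(-394)) = 5 + (16 + 394) = 5 + 410 = 415)
1/(u(B(-3), 2) + O) = 1/(-26 + 415) = 1/389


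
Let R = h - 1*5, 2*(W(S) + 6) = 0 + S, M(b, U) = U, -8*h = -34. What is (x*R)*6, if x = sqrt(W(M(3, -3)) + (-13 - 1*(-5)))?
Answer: -9*I*sqrt(62)/4 ≈ -17.717*I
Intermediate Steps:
h = 17/4 (h = -1/8*(-34) = 17/4 ≈ 4.2500)
W(S) = -6 + S/2 (W(S) = -6 + (0 + S)/2 = -6 + S/2)
R = -3/4 (R = 17/4 - 1*5 = 17/4 - 5 = -3/4 ≈ -0.75000)
x = I*sqrt(62)/2 (x = sqrt((-6 + (1/2)*(-3)) + (-13 - 1*(-5))) = sqrt((-6 - 3/2) + (-13 + 5)) = sqrt(-15/2 - 8) = sqrt(-31/2) = I*sqrt(62)/2 ≈ 3.937*I)
(x*R)*6 = ((I*sqrt(62)/2)*(-3/4))*6 = -3*I*sqrt(62)/8*6 = -9*I*sqrt(62)/4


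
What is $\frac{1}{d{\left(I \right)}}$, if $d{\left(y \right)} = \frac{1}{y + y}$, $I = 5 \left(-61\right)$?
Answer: $-610$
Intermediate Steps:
$I = -305$
$d{\left(y \right)} = \frac{1}{2 y}$
$\frac{1}{d{\left(I \right)}} = \frac{1}{\frac{1}{2} \frac{1}{-305}} = \frac{1}{\frac{1}{2} \left(- \frac{1}{305}\right)} = \frac{1}{- \frac{1}{610}} = -610$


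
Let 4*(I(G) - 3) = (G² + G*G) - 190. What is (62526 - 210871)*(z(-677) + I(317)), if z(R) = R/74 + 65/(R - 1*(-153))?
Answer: -144354196256245/19388 ≈ -7.4455e+9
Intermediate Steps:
z(R) = 65/(153 + R) + R/74 (z(R) = R*(1/74) + 65/(R + 153) = R/74 + 65/(153 + R) = 65/(153 + R) + R/74)
I(G) = -89/2 + G²/2 (I(G) = 3 + ((G² + G*G) - 190)/4 = 3 + ((G² + G²) - 190)/4 = 3 + (2*G² - 190)/4 = 3 + (-190 + 2*G²)/4 = 3 + (-95/2 + G²/2) = -89/2 + G²/2)
(62526 - 210871)*(z(-677) + I(317)) = (62526 - 210871)*((4810 + (-677)² + 153*(-677))/(74*(153 - 677)) + (-89/2 + (½)*317²)) = -148345*((1/74)*(4810 + 458329 - 103581)/(-524) + (-89/2 + (½)*100489)) = -148345*((1/74)*(-1/524)*359558 + (-89/2 + 100489/2)) = -148345*(-179779/19388 + 50200) = -148345*973097821/19388 = -144354196256245/19388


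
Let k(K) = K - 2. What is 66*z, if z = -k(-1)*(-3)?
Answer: -594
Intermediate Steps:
k(K) = -2 + K
z = -9 (z = -(-2 - 1)*(-3) = -1*(-3)*(-3) = 3*(-3) = -9)
66*z = 66*(-9) = -594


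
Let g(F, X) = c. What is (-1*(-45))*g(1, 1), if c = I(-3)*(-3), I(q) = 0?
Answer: 0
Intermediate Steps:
c = 0 (c = 0*(-3) = 0)
g(F, X) = 0
(-1*(-45))*g(1, 1) = -1*(-45)*0 = 45*0 = 0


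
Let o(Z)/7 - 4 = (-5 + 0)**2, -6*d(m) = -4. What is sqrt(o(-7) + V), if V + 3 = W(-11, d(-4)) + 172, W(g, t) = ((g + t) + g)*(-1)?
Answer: 2*sqrt(885)/3 ≈ 19.833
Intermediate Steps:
d(m) = 2/3 (d(m) = -1/6*(-4) = 2/3)
W(g, t) = -t - 2*g (W(g, t) = (t + 2*g)*(-1) = -t - 2*g)
o(Z) = 203 (o(Z) = 28 + 7*(-5 + 0)**2 = 28 + 7*(-5)**2 = 28 + 7*25 = 28 + 175 = 203)
V = 571/3 (V = -3 + ((-1*2/3 - 2*(-11)) + 172) = -3 + ((-2/3 + 22) + 172) = -3 + (64/3 + 172) = -3 + 580/3 = 571/3 ≈ 190.33)
sqrt(o(-7) + V) = sqrt(203 + 571/3) = sqrt(1180/3) = 2*sqrt(885)/3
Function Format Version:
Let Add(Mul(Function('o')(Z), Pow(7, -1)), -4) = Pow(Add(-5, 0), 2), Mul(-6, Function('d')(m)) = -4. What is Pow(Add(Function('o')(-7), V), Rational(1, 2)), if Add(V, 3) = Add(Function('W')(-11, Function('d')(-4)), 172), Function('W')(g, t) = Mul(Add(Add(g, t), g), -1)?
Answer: Mul(Rational(2, 3), Pow(885, Rational(1, 2))) ≈ 19.833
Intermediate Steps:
Function('d')(m) = Rational(2, 3) (Function('d')(m) = Mul(Rational(-1, 6), -4) = Rational(2, 3))
Function('W')(g, t) = Add(Mul(-1, t), Mul(-2, g)) (Function('W')(g, t) = Mul(Add(t, Mul(2, g)), -1) = Add(Mul(-1, t), Mul(-2, g)))
Function('o')(Z) = 203 (Function('o')(Z) = Add(28, Mul(7, Pow(Add(-5, 0), 2))) = Add(28, Mul(7, Pow(-5, 2))) = Add(28, Mul(7, 25)) = Add(28, 175) = 203)
V = Rational(571, 3) (V = Add(-3, Add(Add(Mul(-1, Rational(2, 3)), Mul(-2, -11)), 172)) = Add(-3, Add(Add(Rational(-2, 3), 22), 172)) = Add(-3, Add(Rational(64, 3), 172)) = Add(-3, Rational(580, 3)) = Rational(571, 3) ≈ 190.33)
Pow(Add(Function('o')(-7), V), Rational(1, 2)) = Pow(Add(203, Rational(571, 3)), Rational(1, 2)) = Pow(Rational(1180, 3), Rational(1, 2)) = Mul(Rational(2, 3), Pow(885, Rational(1, 2)))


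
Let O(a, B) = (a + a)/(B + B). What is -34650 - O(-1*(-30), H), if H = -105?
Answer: -242548/7 ≈ -34650.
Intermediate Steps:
O(a, B) = a/B (O(a, B) = (2*a)/((2*B)) = (2*a)*(1/(2*B)) = a/B)
-34650 - O(-1*(-30), H) = -34650 - (-1*(-30))/(-105) = -34650 - 30*(-1)/105 = -34650 - 1*(-2/7) = -34650 + 2/7 = -242548/7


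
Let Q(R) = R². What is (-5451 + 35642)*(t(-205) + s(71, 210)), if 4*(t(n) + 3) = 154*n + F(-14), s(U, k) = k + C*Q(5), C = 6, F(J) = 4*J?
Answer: -455853909/2 ≈ -2.2793e+8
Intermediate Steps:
s(U, k) = 150 + k (s(U, k) = k + 6*5² = k + 6*25 = k + 150 = 150 + k)
t(n) = -17 + 77*n/2 (t(n) = -3 + (154*n + 4*(-14))/4 = -3 + (154*n - 56)/4 = -3 + (-56 + 154*n)/4 = -3 + (-14 + 77*n/2) = -17 + 77*n/2)
(-5451 + 35642)*(t(-205) + s(71, 210)) = (-5451 + 35642)*((-17 + (77/2)*(-205)) + (150 + 210)) = 30191*((-17 - 15785/2) + 360) = 30191*(-15819/2 + 360) = 30191*(-15099/2) = -455853909/2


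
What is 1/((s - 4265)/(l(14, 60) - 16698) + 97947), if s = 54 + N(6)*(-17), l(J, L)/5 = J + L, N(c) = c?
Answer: 16328/1599282929 ≈ 1.0210e-5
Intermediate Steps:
l(J, L) = 5*J + 5*L (l(J, L) = 5*(J + L) = 5*J + 5*L)
s = -48 (s = 54 + 6*(-17) = 54 - 102 = -48)
1/((s - 4265)/(l(14, 60) - 16698) + 97947) = 1/((-48 - 4265)/((5*14 + 5*60) - 16698) + 97947) = 1/(-4313/((70 + 300) - 16698) + 97947) = 1/(-4313/(370 - 16698) + 97947) = 1/(-4313/(-16328) + 97947) = 1/(-4313*(-1/16328) + 97947) = 1/(4313/16328 + 97947) = 1/(1599282929/16328) = 16328/1599282929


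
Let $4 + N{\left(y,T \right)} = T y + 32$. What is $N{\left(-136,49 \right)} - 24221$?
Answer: $-30857$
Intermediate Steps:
$N{\left(y,T \right)} = 28 + T y$ ($N{\left(y,T \right)} = -4 + \left(T y + 32\right) = -4 + \left(32 + T y\right) = 28 + T y$)
$N{\left(-136,49 \right)} - 24221 = \left(28 + 49 \left(-136\right)\right) - 24221 = \left(28 - 6664\right) - 24221 = -6636 - 24221 = -30857$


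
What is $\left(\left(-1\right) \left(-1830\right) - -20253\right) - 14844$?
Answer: $7239$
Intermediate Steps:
$\left(\left(-1\right) \left(-1830\right) - -20253\right) - 14844 = \left(1830 + 20253\right) - 14844 = 22083 - 14844 = 7239$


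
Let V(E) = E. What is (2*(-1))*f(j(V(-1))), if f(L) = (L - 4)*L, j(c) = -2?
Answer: -24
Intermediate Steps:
f(L) = L*(-4 + L) (f(L) = (-4 + L)*L = L*(-4 + L))
(2*(-1))*f(j(V(-1))) = (2*(-1))*(-2*(-4 - 2)) = -(-4)*(-6) = -2*12 = -24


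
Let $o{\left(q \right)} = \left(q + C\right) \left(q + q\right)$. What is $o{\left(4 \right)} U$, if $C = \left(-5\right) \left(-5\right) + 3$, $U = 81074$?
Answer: $20754944$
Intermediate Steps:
$C = 28$ ($C = 25 + 3 = 28$)
$o{\left(q \right)} = 2 q \left(28 + q\right)$ ($o{\left(q \right)} = \left(q + 28\right) \left(q + q\right) = \left(28 + q\right) 2 q = 2 q \left(28 + q\right)$)
$o{\left(4 \right)} U = 2 \cdot 4 \left(28 + 4\right) 81074 = 2 \cdot 4 \cdot 32 \cdot 81074 = 256 \cdot 81074 = 20754944$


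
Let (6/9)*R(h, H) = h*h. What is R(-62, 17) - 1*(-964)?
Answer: 6730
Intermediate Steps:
R(h, H) = 3*h²/2 (R(h, H) = 3*(h*h)/2 = 3*h²/2)
R(-62, 17) - 1*(-964) = (3/2)*(-62)² - 1*(-964) = (3/2)*3844 + 964 = 5766 + 964 = 6730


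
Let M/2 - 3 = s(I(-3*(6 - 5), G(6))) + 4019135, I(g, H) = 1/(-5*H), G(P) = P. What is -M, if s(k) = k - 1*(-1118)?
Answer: -120607679/15 ≈ -8.0405e+6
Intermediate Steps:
I(g, H) = -1/(5*H)
s(k) = 1118 + k (s(k) = k + 1118 = 1118 + k)
M = 120607679/15 (M = 6 + 2*((1118 - ⅕/6) + 4019135) = 6 + 2*((1118 - ⅕*⅙) + 4019135) = 6 + 2*((1118 - 1/30) + 4019135) = 6 + 2*(33539/30 + 4019135) = 6 + 2*(120607589/30) = 6 + 120607589/15 = 120607679/15 ≈ 8.0405e+6)
-M = -1*120607679/15 = -120607679/15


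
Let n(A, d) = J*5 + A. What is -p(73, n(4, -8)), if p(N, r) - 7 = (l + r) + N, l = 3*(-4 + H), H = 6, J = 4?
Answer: -110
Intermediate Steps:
n(A, d) = 20 + A (n(A, d) = 4*5 + A = 20 + A)
l = 6 (l = 3*(-4 + 6) = 3*2 = 6)
p(N, r) = 13 + N + r (p(N, r) = 7 + ((6 + r) + N) = 7 + (6 + N + r) = 13 + N + r)
-p(73, n(4, -8)) = -(13 + 73 + (20 + 4)) = -(13 + 73 + 24) = -1*110 = -110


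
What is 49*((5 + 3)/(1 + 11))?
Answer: 98/3 ≈ 32.667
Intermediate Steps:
49*((5 + 3)/(1 + 11)) = 49*(8/12) = 49*(8*(1/12)) = 49*(⅔) = 98/3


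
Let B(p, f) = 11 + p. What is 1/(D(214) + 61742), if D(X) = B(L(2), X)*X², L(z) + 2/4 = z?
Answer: 1/634192 ≈ 1.5768e-6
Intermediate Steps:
L(z) = -½ + z
D(X) = 25*X²/2 (D(X) = (11 + (-½ + 2))*X² = (11 + 3/2)*X² = 25*X²/2)
1/(D(214) + 61742) = 1/((25/2)*214² + 61742) = 1/((25/2)*45796 + 61742) = 1/(572450 + 61742) = 1/634192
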